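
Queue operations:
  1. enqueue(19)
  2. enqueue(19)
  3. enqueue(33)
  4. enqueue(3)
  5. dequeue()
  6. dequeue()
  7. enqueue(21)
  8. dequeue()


enqueue(19) -> [19]
enqueue(19) -> [19, 19]
enqueue(33) -> [19, 19, 33]
enqueue(3) -> [19, 19, 33, 3]
dequeue()->19, [19, 33, 3]
dequeue()->19, [33, 3]
enqueue(21) -> [33, 3, 21]
dequeue()->33, [3, 21]

Final queue: [3, 21]


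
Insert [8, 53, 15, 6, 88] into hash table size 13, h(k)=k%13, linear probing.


Insert 8: h=8 -> slot 8
Insert 53: h=1 -> slot 1
Insert 15: h=2 -> slot 2
Insert 6: h=6 -> slot 6
Insert 88: h=10 -> slot 10

Table: [None, 53, 15, None, None, None, 6, None, 8, None, 88, None, None]


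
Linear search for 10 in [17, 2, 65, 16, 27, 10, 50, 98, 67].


i=0: 17!=10
i=1: 2!=10
i=2: 65!=10
i=3: 16!=10
i=4: 27!=10
i=5: 10==10 found!

Found at 5, 6 comps


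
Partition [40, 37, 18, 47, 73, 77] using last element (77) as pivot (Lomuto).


Pivot: 77
  40 <= 77: advance i (no swap)
  37 <= 77: advance i (no swap)
  18 <= 77: advance i (no swap)
  47 <= 77: advance i (no swap)
  73 <= 77: advance i (no swap)
Place pivot at 5: [40, 37, 18, 47, 73, 77]

Partitioned: [40, 37, 18, 47, 73, 77]


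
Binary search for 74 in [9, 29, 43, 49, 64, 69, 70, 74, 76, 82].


Step 1: lo=0, hi=9, mid=4, val=64
Step 2: lo=5, hi=9, mid=7, val=74

Found at index 7


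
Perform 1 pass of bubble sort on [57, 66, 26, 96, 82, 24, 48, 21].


Initial: [57, 66, 26, 96, 82, 24, 48, 21]
Pass 1: [57, 26, 66, 82, 24, 48, 21, 96] (5 swaps)

After 1 pass: [57, 26, 66, 82, 24, 48, 21, 96]


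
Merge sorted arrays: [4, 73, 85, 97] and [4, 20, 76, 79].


Take 4 from A
Take 4 from B
Take 20 from B
Take 73 from A
Take 76 from B
Take 79 from B

Merged: [4, 4, 20, 73, 76, 79, 85, 97]


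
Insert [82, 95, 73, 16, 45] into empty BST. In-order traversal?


Insert 82: root
Insert 95: R from 82
Insert 73: L from 82
Insert 16: L from 82 -> L from 73
Insert 45: L from 82 -> L from 73 -> R from 16

In-order: [16, 45, 73, 82, 95]


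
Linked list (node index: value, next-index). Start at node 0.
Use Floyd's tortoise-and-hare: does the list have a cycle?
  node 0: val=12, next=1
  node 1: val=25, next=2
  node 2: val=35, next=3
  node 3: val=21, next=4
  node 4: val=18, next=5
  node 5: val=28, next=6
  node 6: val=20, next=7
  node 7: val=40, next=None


Floyd's tortoise (slow, +1) and hare (fast, +2):
  init: slow=0, fast=0
  step 1: slow=1, fast=2
  step 2: slow=2, fast=4
  step 3: slow=3, fast=6
  step 4: fast 6->7->None, no cycle

Cycle: no


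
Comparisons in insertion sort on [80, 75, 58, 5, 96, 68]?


Algorithm: insertion sort
Input: [80, 75, 58, 5, 96, 68]
Sorted: [5, 58, 68, 75, 80, 96]

11


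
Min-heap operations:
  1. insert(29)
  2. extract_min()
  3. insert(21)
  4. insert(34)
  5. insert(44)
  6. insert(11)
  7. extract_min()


insert(29) -> [29]
extract_min()->29, []
insert(21) -> [21]
insert(34) -> [21, 34]
insert(44) -> [21, 34, 44]
insert(11) -> [11, 21, 44, 34]
extract_min()->11, [21, 34, 44]

Final heap: [21, 34, 44]


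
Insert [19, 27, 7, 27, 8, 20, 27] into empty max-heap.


Insert 19: [19]
Insert 27: [27, 19]
Insert 7: [27, 19, 7]
Insert 27: [27, 27, 7, 19]
Insert 8: [27, 27, 7, 19, 8]
Insert 20: [27, 27, 20, 19, 8, 7]
Insert 27: [27, 27, 27, 19, 8, 7, 20]

Final heap: [27, 27, 27, 19, 8, 7, 20]


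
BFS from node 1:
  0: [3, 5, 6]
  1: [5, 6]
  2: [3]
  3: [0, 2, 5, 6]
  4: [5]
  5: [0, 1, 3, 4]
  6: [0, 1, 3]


Visit 1, enqueue [5, 6]
Visit 5, enqueue [0, 3, 4]
Visit 6, enqueue []
Visit 0, enqueue []
Visit 3, enqueue [2]
Visit 4, enqueue []
Visit 2, enqueue []

BFS order: [1, 5, 6, 0, 3, 4, 2]


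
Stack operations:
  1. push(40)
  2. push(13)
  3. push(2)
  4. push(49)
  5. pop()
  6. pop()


push(40) -> [40]
push(13) -> [40, 13]
push(2) -> [40, 13, 2]
push(49) -> [40, 13, 2, 49]
pop()->49, [40, 13, 2]
pop()->2, [40, 13]

Final stack: [40, 13]


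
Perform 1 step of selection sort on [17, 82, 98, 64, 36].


Initial: [17, 82, 98, 64, 36]
Step 1: min=17 at 0
  Swap: [17, 82, 98, 64, 36]

After 1 step: [17, 82, 98, 64, 36]


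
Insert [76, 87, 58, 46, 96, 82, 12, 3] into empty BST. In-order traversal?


Insert 76: root
Insert 87: R from 76
Insert 58: L from 76
Insert 46: L from 76 -> L from 58
Insert 96: R from 76 -> R from 87
Insert 82: R from 76 -> L from 87
Insert 12: L from 76 -> L from 58 -> L from 46
Insert 3: L from 76 -> L from 58 -> L from 46 -> L from 12

In-order: [3, 12, 46, 58, 76, 82, 87, 96]


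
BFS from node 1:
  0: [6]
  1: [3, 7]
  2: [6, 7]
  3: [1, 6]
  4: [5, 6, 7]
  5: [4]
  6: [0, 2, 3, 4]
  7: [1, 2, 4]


Visit 1, enqueue [3, 7]
Visit 3, enqueue [6]
Visit 7, enqueue [2, 4]
Visit 6, enqueue [0]
Visit 2, enqueue []
Visit 4, enqueue [5]
Visit 0, enqueue []
Visit 5, enqueue []

BFS order: [1, 3, 7, 6, 2, 4, 0, 5]


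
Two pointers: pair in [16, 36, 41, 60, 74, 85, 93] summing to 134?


lo=0(16)+hi=6(93)=109
lo=1(36)+hi=6(93)=129
lo=2(41)+hi=6(93)=134

Yes: 41+93=134


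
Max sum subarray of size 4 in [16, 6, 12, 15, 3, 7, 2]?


[0:4]: 49
[1:5]: 36
[2:6]: 37
[3:7]: 27

Max: 49 at [0:4]


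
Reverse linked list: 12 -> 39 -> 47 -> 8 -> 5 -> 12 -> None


Step 1: curr=12, set curr.next=prev(None) | reversed so far: 12
Step 2: curr=39, set curr.next=prev(12) | reversed so far: 39 -> 12
Step 3: curr=47, set curr.next=prev(39) | reversed so far: 47 -> 39 -> 12
Step 4: curr=8, set curr.next=prev(47) | reversed so far: 8 -> 47 -> 39 -> 12
Step 5: curr=5, set curr.next=prev(8) | reversed so far: 5 -> 8 -> 47 -> 39 -> 12
Step 6: curr=12, set curr.next=prev(5) | reversed so far: 12 -> 5 -> 8 -> 47 -> 39 -> 12

12 -> 5 -> 8 -> 47 -> 39 -> 12 -> None


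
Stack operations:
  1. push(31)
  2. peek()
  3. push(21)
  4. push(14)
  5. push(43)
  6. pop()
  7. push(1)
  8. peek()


push(31) -> [31]
peek()->31
push(21) -> [31, 21]
push(14) -> [31, 21, 14]
push(43) -> [31, 21, 14, 43]
pop()->43, [31, 21, 14]
push(1) -> [31, 21, 14, 1]
peek()->1

Final stack: [31, 21, 14, 1]


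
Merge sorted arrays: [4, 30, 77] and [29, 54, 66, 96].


Take 4 from A
Take 29 from B
Take 30 from A
Take 54 from B
Take 66 from B
Take 77 from A

Merged: [4, 29, 30, 54, 66, 77, 96]


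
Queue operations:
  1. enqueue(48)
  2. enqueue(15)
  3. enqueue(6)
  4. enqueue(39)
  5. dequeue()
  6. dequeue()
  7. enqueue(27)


enqueue(48) -> [48]
enqueue(15) -> [48, 15]
enqueue(6) -> [48, 15, 6]
enqueue(39) -> [48, 15, 6, 39]
dequeue()->48, [15, 6, 39]
dequeue()->15, [6, 39]
enqueue(27) -> [6, 39, 27]

Final queue: [6, 39, 27]


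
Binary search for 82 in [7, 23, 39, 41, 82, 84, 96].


Step 1: lo=0, hi=6, mid=3, val=41
Step 2: lo=4, hi=6, mid=5, val=84
Step 3: lo=4, hi=4, mid=4, val=82

Found at index 4


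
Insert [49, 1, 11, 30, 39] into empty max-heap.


Insert 49: [49]
Insert 1: [49, 1]
Insert 11: [49, 1, 11]
Insert 30: [49, 30, 11, 1]
Insert 39: [49, 39, 11, 1, 30]

Final heap: [49, 39, 11, 1, 30]


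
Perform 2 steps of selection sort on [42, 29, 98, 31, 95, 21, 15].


Initial: [42, 29, 98, 31, 95, 21, 15]
Step 1: min=15 at 6
  Swap: [15, 29, 98, 31, 95, 21, 42]
Step 2: min=21 at 5
  Swap: [15, 21, 98, 31, 95, 29, 42]

After 2 steps: [15, 21, 98, 31, 95, 29, 42]


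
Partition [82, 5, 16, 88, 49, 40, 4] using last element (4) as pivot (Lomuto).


Pivot: 4
Place pivot at 0: [4, 5, 16, 88, 49, 40, 82]

Partitioned: [4, 5, 16, 88, 49, 40, 82]


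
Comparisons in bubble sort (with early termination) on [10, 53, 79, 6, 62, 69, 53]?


Algorithm: bubble sort (with early termination)
Input: [10, 53, 79, 6, 62, 69, 53]
Sorted: [6, 10, 53, 53, 62, 69, 79]

18


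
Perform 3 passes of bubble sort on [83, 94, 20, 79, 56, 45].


Initial: [83, 94, 20, 79, 56, 45]
Pass 1: [83, 20, 79, 56, 45, 94] (4 swaps)
Pass 2: [20, 79, 56, 45, 83, 94] (4 swaps)
Pass 3: [20, 56, 45, 79, 83, 94] (2 swaps)

After 3 passes: [20, 56, 45, 79, 83, 94]


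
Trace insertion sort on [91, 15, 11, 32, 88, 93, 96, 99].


Initial: [91, 15, 11, 32, 88, 93, 96, 99]
Insert 15: [15, 91, 11, 32, 88, 93, 96, 99]
Insert 11: [11, 15, 91, 32, 88, 93, 96, 99]
Insert 32: [11, 15, 32, 91, 88, 93, 96, 99]
Insert 88: [11, 15, 32, 88, 91, 93, 96, 99]
Insert 93: [11, 15, 32, 88, 91, 93, 96, 99]
Insert 96: [11, 15, 32, 88, 91, 93, 96, 99]
Insert 99: [11, 15, 32, 88, 91, 93, 96, 99]

Sorted: [11, 15, 32, 88, 91, 93, 96, 99]


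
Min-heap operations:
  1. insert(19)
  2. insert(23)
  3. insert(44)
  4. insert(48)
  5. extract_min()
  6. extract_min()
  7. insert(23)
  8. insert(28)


insert(19) -> [19]
insert(23) -> [19, 23]
insert(44) -> [19, 23, 44]
insert(48) -> [19, 23, 44, 48]
extract_min()->19, [23, 48, 44]
extract_min()->23, [44, 48]
insert(23) -> [23, 48, 44]
insert(28) -> [23, 28, 44, 48]

Final heap: [23, 28, 44, 48]


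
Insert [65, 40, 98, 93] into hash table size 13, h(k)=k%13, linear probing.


Insert 65: h=0 -> slot 0
Insert 40: h=1 -> slot 1
Insert 98: h=7 -> slot 7
Insert 93: h=2 -> slot 2

Table: [65, 40, 93, None, None, None, None, 98, None, None, None, None, None]


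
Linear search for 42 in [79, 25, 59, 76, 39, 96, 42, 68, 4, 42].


i=0: 79!=42
i=1: 25!=42
i=2: 59!=42
i=3: 76!=42
i=4: 39!=42
i=5: 96!=42
i=6: 42==42 found!

Found at 6, 7 comps


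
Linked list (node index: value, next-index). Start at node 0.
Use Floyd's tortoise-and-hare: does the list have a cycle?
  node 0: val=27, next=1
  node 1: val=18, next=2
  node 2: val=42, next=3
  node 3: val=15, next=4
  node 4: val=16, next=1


Floyd's tortoise (slow, +1) and hare (fast, +2):
  init: slow=0, fast=0
  step 1: slow=1, fast=2
  step 2: slow=2, fast=4
  step 3: slow=3, fast=2
  step 4: slow=4, fast=4
  slow == fast at node 4: cycle detected

Cycle: yes


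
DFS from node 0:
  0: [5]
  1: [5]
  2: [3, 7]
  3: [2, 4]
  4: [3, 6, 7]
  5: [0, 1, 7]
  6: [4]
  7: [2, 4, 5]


Visit 0, push [5]
Visit 5, push [7, 1]
Visit 1, push []
Visit 7, push [4, 2]
Visit 2, push [3]
Visit 3, push [4]
Visit 4, push [6]
Visit 6, push []

DFS order: [0, 5, 1, 7, 2, 3, 4, 6]


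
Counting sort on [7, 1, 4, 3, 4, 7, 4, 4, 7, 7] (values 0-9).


Input: [7, 1, 4, 3, 4, 7, 4, 4, 7, 7]
Counts: [0, 1, 0, 1, 4, 0, 0, 4, 0, 0]

Sorted: [1, 3, 4, 4, 4, 4, 7, 7, 7, 7]


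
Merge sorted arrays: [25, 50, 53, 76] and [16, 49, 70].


Take 16 from B
Take 25 from A
Take 49 from B
Take 50 from A
Take 53 from A
Take 70 from B

Merged: [16, 25, 49, 50, 53, 70, 76]


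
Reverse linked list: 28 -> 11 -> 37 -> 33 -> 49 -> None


Step 1: curr=28, set curr.next=prev(None) | reversed so far: 28
Step 2: curr=11, set curr.next=prev(28) | reversed so far: 11 -> 28
Step 3: curr=37, set curr.next=prev(11) | reversed so far: 37 -> 11 -> 28
Step 4: curr=33, set curr.next=prev(37) | reversed so far: 33 -> 37 -> 11 -> 28
Step 5: curr=49, set curr.next=prev(33) | reversed so far: 49 -> 33 -> 37 -> 11 -> 28

49 -> 33 -> 37 -> 11 -> 28 -> None


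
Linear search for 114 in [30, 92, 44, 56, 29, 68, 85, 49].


i=0: 30!=114
i=1: 92!=114
i=2: 44!=114
i=3: 56!=114
i=4: 29!=114
i=5: 68!=114
i=6: 85!=114
i=7: 49!=114

Not found, 8 comps


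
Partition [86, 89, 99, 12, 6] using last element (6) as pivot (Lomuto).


Pivot: 6
Place pivot at 0: [6, 89, 99, 12, 86]

Partitioned: [6, 89, 99, 12, 86]


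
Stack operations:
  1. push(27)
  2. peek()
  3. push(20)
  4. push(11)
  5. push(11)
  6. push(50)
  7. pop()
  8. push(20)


push(27) -> [27]
peek()->27
push(20) -> [27, 20]
push(11) -> [27, 20, 11]
push(11) -> [27, 20, 11, 11]
push(50) -> [27, 20, 11, 11, 50]
pop()->50, [27, 20, 11, 11]
push(20) -> [27, 20, 11, 11, 20]

Final stack: [27, 20, 11, 11, 20]


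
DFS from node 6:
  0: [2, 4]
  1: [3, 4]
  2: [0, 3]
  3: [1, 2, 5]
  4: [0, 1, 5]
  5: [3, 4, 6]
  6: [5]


Visit 6, push [5]
Visit 5, push [4, 3]
Visit 3, push [2, 1]
Visit 1, push [4]
Visit 4, push [0]
Visit 0, push [2]
Visit 2, push []

DFS order: [6, 5, 3, 1, 4, 0, 2]


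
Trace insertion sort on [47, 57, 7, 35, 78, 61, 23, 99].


Initial: [47, 57, 7, 35, 78, 61, 23, 99]
Insert 57: [47, 57, 7, 35, 78, 61, 23, 99]
Insert 7: [7, 47, 57, 35, 78, 61, 23, 99]
Insert 35: [7, 35, 47, 57, 78, 61, 23, 99]
Insert 78: [7, 35, 47, 57, 78, 61, 23, 99]
Insert 61: [7, 35, 47, 57, 61, 78, 23, 99]
Insert 23: [7, 23, 35, 47, 57, 61, 78, 99]
Insert 99: [7, 23, 35, 47, 57, 61, 78, 99]

Sorted: [7, 23, 35, 47, 57, 61, 78, 99]


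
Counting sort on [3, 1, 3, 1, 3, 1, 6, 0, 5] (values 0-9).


Input: [3, 1, 3, 1, 3, 1, 6, 0, 5]
Counts: [1, 3, 0, 3, 0, 1, 1, 0, 0, 0]

Sorted: [0, 1, 1, 1, 3, 3, 3, 5, 6]


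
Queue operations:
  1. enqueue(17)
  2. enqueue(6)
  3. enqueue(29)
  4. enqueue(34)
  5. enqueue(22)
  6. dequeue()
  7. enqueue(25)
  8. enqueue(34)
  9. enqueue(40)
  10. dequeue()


enqueue(17) -> [17]
enqueue(6) -> [17, 6]
enqueue(29) -> [17, 6, 29]
enqueue(34) -> [17, 6, 29, 34]
enqueue(22) -> [17, 6, 29, 34, 22]
dequeue()->17, [6, 29, 34, 22]
enqueue(25) -> [6, 29, 34, 22, 25]
enqueue(34) -> [6, 29, 34, 22, 25, 34]
enqueue(40) -> [6, 29, 34, 22, 25, 34, 40]
dequeue()->6, [29, 34, 22, 25, 34, 40]

Final queue: [29, 34, 22, 25, 34, 40]


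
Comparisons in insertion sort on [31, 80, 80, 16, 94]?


Algorithm: insertion sort
Input: [31, 80, 80, 16, 94]
Sorted: [16, 31, 80, 80, 94]

6


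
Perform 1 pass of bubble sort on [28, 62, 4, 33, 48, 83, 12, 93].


Initial: [28, 62, 4, 33, 48, 83, 12, 93]
Pass 1: [28, 4, 33, 48, 62, 12, 83, 93] (4 swaps)

After 1 pass: [28, 4, 33, 48, 62, 12, 83, 93]


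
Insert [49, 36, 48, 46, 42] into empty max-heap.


Insert 49: [49]
Insert 36: [49, 36]
Insert 48: [49, 36, 48]
Insert 46: [49, 46, 48, 36]
Insert 42: [49, 46, 48, 36, 42]

Final heap: [49, 46, 48, 36, 42]


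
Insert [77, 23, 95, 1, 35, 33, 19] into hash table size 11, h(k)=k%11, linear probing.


Insert 77: h=0 -> slot 0
Insert 23: h=1 -> slot 1
Insert 95: h=7 -> slot 7
Insert 1: h=1, 1 probes -> slot 2
Insert 35: h=2, 1 probes -> slot 3
Insert 33: h=0, 4 probes -> slot 4
Insert 19: h=8 -> slot 8

Table: [77, 23, 1, 35, 33, None, None, 95, 19, None, None]


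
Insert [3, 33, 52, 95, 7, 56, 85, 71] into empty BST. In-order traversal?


Insert 3: root
Insert 33: R from 3
Insert 52: R from 3 -> R from 33
Insert 95: R from 3 -> R from 33 -> R from 52
Insert 7: R from 3 -> L from 33
Insert 56: R from 3 -> R from 33 -> R from 52 -> L from 95
Insert 85: R from 3 -> R from 33 -> R from 52 -> L from 95 -> R from 56
Insert 71: R from 3 -> R from 33 -> R from 52 -> L from 95 -> R from 56 -> L from 85

In-order: [3, 7, 33, 52, 56, 71, 85, 95]


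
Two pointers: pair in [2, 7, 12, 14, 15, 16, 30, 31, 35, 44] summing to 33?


lo=0(2)+hi=9(44)=46
lo=0(2)+hi=8(35)=37
lo=0(2)+hi=7(31)=33

Yes: 2+31=33


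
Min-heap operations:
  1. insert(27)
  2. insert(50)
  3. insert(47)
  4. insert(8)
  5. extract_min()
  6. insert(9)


insert(27) -> [27]
insert(50) -> [27, 50]
insert(47) -> [27, 50, 47]
insert(8) -> [8, 27, 47, 50]
extract_min()->8, [27, 50, 47]
insert(9) -> [9, 27, 47, 50]

Final heap: [9, 27, 47, 50]


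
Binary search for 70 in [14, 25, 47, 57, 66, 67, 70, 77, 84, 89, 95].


Step 1: lo=0, hi=10, mid=5, val=67
Step 2: lo=6, hi=10, mid=8, val=84
Step 3: lo=6, hi=7, mid=6, val=70

Found at index 6


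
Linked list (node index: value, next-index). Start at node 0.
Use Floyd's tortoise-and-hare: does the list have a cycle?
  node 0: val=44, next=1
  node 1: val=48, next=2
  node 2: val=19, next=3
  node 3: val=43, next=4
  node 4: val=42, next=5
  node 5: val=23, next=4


Floyd's tortoise (slow, +1) and hare (fast, +2):
  init: slow=0, fast=0
  step 1: slow=1, fast=2
  step 2: slow=2, fast=4
  step 3: slow=3, fast=4
  step 4: slow=4, fast=4
  slow == fast at node 4: cycle detected

Cycle: yes


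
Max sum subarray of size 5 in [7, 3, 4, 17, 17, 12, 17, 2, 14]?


[0:5]: 48
[1:6]: 53
[2:7]: 67
[3:8]: 65
[4:9]: 62

Max: 67 at [2:7]


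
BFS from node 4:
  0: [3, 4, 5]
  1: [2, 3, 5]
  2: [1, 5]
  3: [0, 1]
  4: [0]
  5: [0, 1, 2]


Visit 4, enqueue [0]
Visit 0, enqueue [3, 5]
Visit 3, enqueue [1]
Visit 5, enqueue [2]
Visit 1, enqueue []
Visit 2, enqueue []

BFS order: [4, 0, 3, 5, 1, 2]


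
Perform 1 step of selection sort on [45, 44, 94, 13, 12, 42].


Initial: [45, 44, 94, 13, 12, 42]
Step 1: min=12 at 4
  Swap: [12, 44, 94, 13, 45, 42]

After 1 step: [12, 44, 94, 13, 45, 42]


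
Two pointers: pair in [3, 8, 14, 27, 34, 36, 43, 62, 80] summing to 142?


lo=0(3)+hi=8(80)=83
lo=1(8)+hi=8(80)=88
lo=2(14)+hi=8(80)=94
lo=3(27)+hi=8(80)=107
lo=4(34)+hi=8(80)=114
lo=5(36)+hi=8(80)=116
lo=6(43)+hi=8(80)=123
lo=7(62)+hi=8(80)=142

Yes: 62+80=142


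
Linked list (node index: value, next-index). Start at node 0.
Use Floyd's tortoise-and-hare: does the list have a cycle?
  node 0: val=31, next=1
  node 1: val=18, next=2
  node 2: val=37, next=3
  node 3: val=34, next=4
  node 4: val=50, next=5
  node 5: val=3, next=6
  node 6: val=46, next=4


Floyd's tortoise (slow, +1) and hare (fast, +2):
  init: slow=0, fast=0
  step 1: slow=1, fast=2
  step 2: slow=2, fast=4
  step 3: slow=3, fast=6
  step 4: slow=4, fast=5
  step 5: slow=5, fast=4
  step 6: slow=6, fast=6
  slow == fast at node 6: cycle detected

Cycle: yes


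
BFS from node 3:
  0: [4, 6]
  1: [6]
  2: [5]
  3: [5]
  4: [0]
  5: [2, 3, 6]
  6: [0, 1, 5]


Visit 3, enqueue [5]
Visit 5, enqueue [2, 6]
Visit 2, enqueue []
Visit 6, enqueue [0, 1]
Visit 0, enqueue [4]
Visit 1, enqueue []
Visit 4, enqueue []

BFS order: [3, 5, 2, 6, 0, 1, 4]


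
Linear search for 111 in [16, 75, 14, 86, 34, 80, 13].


i=0: 16!=111
i=1: 75!=111
i=2: 14!=111
i=3: 86!=111
i=4: 34!=111
i=5: 80!=111
i=6: 13!=111

Not found, 7 comps


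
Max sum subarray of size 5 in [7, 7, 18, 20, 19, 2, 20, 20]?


[0:5]: 71
[1:6]: 66
[2:7]: 79
[3:8]: 81

Max: 81 at [3:8]


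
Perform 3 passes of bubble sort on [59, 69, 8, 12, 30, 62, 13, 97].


Initial: [59, 69, 8, 12, 30, 62, 13, 97]
Pass 1: [59, 8, 12, 30, 62, 13, 69, 97] (5 swaps)
Pass 2: [8, 12, 30, 59, 13, 62, 69, 97] (4 swaps)
Pass 3: [8, 12, 30, 13, 59, 62, 69, 97] (1 swaps)

After 3 passes: [8, 12, 30, 13, 59, 62, 69, 97]


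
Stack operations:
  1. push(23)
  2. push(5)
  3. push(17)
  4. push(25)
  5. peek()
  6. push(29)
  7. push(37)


push(23) -> [23]
push(5) -> [23, 5]
push(17) -> [23, 5, 17]
push(25) -> [23, 5, 17, 25]
peek()->25
push(29) -> [23, 5, 17, 25, 29]
push(37) -> [23, 5, 17, 25, 29, 37]

Final stack: [23, 5, 17, 25, 29, 37]


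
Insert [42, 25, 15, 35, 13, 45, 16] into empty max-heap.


Insert 42: [42]
Insert 25: [42, 25]
Insert 15: [42, 25, 15]
Insert 35: [42, 35, 15, 25]
Insert 13: [42, 35, 15, 25, 13]
Insert 45: [45, 35, 42, 25, 13, 15]
Insert 16: [45, 35, 42, 25, 13, 15, 16]

Final heap: [45, 35, 42, 25, 13, 15, 16]


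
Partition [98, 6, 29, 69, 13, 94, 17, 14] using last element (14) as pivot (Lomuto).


Pivot: 14
  6 <= 14: swap -> [6, 98, 29, 69, 13, 94, 17, 14]
  13 <= 14: swap -> [6, 13, 29, 69, 98, 94, 17, 14]
Place pivot at 2: [6, 13, 14, 69, 98, 94, 17, 29]

Partitioned: [6, 13, 14, 69, 98, 94, 17, 29]


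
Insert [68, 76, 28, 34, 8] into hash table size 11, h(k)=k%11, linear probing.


Insert 68: h=2 -> slot 2
Insert 76: h=10 -> slot 10
Insert 28: h=6 -> slot 6
Insert 34: h=1 -> slot 1
Insert 8: h=8 -> slot 8

Table: [None, 34, 68, None, None, None, 28, None, 8, None, 76]


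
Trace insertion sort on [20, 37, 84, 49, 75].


Initial: [20, 37, 84, 49, 75]
Insert 37: [20, 37, 84, 49, 75]
Insert 84: [20, 37, 84, 49, 75]
Insert 49: [20, 37, 49, 84, 75]
Insert 75: [20, 37, 49, 75, 84]

Sorted: [20, 37, 49, 75, 84]


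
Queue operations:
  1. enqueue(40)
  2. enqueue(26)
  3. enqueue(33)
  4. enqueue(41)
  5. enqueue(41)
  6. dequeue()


enqueue(40) -> [40]
enqueue(26) -> [40, 26]
enqueue(33) -> [40, 26, 33]
enqueue(41) -> [40, 26, 33, 41]
enqueue(41) -> [40, 26, 33, 41, 41]
dequeue()->40, [26, 33, 41, 41]

Final queue: [26, 33, 41, 41]


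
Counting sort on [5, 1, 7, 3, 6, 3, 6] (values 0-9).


Input: [5, 1, 7, 3, 6, 3, 6]
Counts: [0, 1, 0, 2, 0, 1, 2, 1, 0, 0]

Sorted: [1, 3, 3, 5, 6, 6, 7]


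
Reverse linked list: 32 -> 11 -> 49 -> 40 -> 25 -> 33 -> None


Step 1: curr=32, set curr.next=prev(None) | reversed so far: 32
Step 2: curr=11, set curr.next=prev(32) | reversed so far: 11 -> 32
Step 3: curr=49, set curr.next=prev(11) | reversed so far: 49 -> 11 -> 32
Step 4: curr=40, set curr.next=prev(49) | reversed so far: 40 -> 49 -> 11 -> 32
Step 5: curr=25, set curr.next=prev(40) | reversed so far: 25 -> 40 -> 49 -> 11 -> 32
Step 6: curr=33, set curr.next=prev(25) | reversed so far: 33 -> 25 -> 40 -> 49 -> 11 -> 32

33 -> 25 -> 40 -> 49 -> 11 -> 32 -> None


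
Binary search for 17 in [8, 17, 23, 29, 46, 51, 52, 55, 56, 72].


Step 1: lo=0, hi=9, mid=4, val=46
Step 2: lo=0, hi=3, mid=1, val=17

Found at index 1


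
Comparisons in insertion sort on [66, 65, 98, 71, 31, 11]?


Algorithm: insertion sort
Input: [66, 65, 98, 71, 31, 11]
Sorted: [11, 31, 65, 66, 71, 98]

13


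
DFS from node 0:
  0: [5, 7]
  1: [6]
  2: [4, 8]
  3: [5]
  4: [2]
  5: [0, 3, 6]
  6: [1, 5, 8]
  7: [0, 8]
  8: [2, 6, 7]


Visit 0, push [7, 5]
Visit 5, push [6, 3]
Visit 3, push []
Visit 6, push [8, 1]
Visit 1, push []
Visit 8, push [7, 2]
Visit 2, push [4]
Visit 4, push []
Visit 7, push []

DFS order: [0, 5, 3, 6, 1, 8, 2, 4, 7]


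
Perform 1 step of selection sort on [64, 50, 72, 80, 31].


Initial: [64, 50, 72, 80, 31]
Step 1: min=31 at 4
  Swap: [31, 50, 72, 80, 64]

After 1 step: [31, 50, 72, 80, 64]


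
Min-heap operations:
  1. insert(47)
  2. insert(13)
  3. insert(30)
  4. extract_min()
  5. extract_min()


insert(47) -> [47]
insert(13) -> [13, 47]
insert(30) -> [13, 47, 30]
extract_min()->13, [30, 47]
extract_min()->30, [47]

Final heap: [47]


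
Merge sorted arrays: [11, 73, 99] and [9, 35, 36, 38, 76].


Take 9 from B
Take 11 from A
Take 35 from B
Take 36 from B
Take 38 from B
Take 73 from A
Take 76 from B

Merged: [9, 11, 35, 36, 38, 73, 76, 99]


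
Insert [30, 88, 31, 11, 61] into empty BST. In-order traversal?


Insert 30: root
Insert 88: R from 30
Insert 31: R from 30 -> L from 88
Insert 11: L from 30
Insert 61: R from 30 -> L from 88 -> R from 31

In-order: [11, 30, 31, 61, 88]


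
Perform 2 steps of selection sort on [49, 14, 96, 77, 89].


Initial: [49, 14, 96, 77, 89]
Step 1: min=14 at 1
  Swap: [14, 49, 96, 77, 89]
Step 2: min=49 at 1
  Swap: [14, 49, 96, 77, 89]

After 2 steps: [14, 49, 96, 77, 89]


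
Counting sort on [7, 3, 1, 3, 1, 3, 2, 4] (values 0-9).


Input: [7, 3, 1, 3, 1, 3, 2, 4]
Counts: [0, 2, 1, 3, 1, 0, 0, 1, 0, 0]

Sorted: [1, 1, 2, 3, 3, 3, 4, 7]


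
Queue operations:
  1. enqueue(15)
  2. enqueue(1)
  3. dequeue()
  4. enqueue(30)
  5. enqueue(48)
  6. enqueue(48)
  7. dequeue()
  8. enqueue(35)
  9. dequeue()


enqueue(15) -> [15]
enqueue(1) -> [15, 1]
dequeue()->15, [1]
enqueue(30) -> [1, 30]
enqueue(48) -> [1, 30, 48]
enqueue(48) -> [1, 30, 48, 48]
dequeue()->1, [30, 48, 48]
enqueue(35) -> [30, 48, 48, 35]
dequeue()->30, [48, 48, 35]

Final queue: [48, 48, 35]


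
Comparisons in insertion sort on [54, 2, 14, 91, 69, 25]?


Algorithm: insertion sort
Input: [54, 2, 14, 91, 69, 25]
Sorted: [2, 14, 25, 54, 69, 91]

10


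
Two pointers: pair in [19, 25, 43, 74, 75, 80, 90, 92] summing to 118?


lo=0(19)+hi=7(92)=111
lo=1(25)+hi=7(92)=117
lo=2(43)+hi=7(92)=135
lo=2(43)+hi=6(90)=133
lo=2(43)+hi=5(80)=123
lo=2(43)+hi=4(75)=118

Yes: 43+75=118


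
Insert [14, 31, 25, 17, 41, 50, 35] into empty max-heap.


Insert 14: [14]
Insert 31: [31, 14]
Insert 25: [31, 14, 25]
Insert 17: [31, 17, 25, 14]
Insert 41: [41, 31, 25, 14, 17]
Insert 50: [50, 31, 41, 14, 17, 25]
Insert 35: [50, 31, 41, 14, 17, 25, 35]

Final heap: [50, 31, 41, 14, 17, 25, 35]


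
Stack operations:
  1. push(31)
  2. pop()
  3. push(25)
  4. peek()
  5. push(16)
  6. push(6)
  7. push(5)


push(31) -> [31]
pop()->31, []
push(25) -> [25]
peek()->25
push(16) -> [25, 16]
push(6) -> [25, 16, 6]
push(5) -> [25, 16, 6, 5]

Final stack: [25, 16, 6, 5]


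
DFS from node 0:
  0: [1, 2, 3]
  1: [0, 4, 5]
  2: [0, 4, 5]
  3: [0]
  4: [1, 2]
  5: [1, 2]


Visit 0, push [3, 2, 1]
Visit 1, push [5, 4]
Visit 4, push [2]
Visit 2, push [5]
Visit 5, push []
Visit 3, push []

DFS order: [0, 1, 4, 2, 5, 3]


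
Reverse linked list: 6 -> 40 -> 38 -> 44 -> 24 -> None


Step 1: curr=6, set curr.next=prev(None) | reversed so far: 6
Step 2: curr=40, set curr.next=prev(6) | reversed so far: 40 -> 6
Step 3: curr=38, set curr.next=prev(40) | reversed so far: 38 -> 40 -> 6
Step 4: curr=44, set curr.next=prev(38) | reversed so far: 44 -> 38 -> 40 -> 6
Step 5: curr=24, set curr.next=prev(44) | reversed so far: 24 -> 44 -> 38 -> 40 -> 6

24 -> 44 -> 38 -> 40 -> 6 -> None


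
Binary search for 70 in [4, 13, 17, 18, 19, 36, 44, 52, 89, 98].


Step 1: lo=0, hi=9, mid=4, val=19
Step 2: lo=5, hi=9, mid=7, val=52
Step 3: lo=8, hi=9, mid=8, val=89

Not found


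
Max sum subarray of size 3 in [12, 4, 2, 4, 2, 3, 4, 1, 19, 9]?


[0:3]: 18
[1:4]: 10
[2:5]: 8
[3:6]: 9
[4:7]: 9
[5:8]: 8
[6:9]: 24
[7:10]: 29

Max: 29 at [7:10]


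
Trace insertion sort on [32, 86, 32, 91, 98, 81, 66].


Initial: [32, 86, 32, 91, 98, 81, 66]
Insert 86: [32, 86, 32, 91, 98, 81, 66]
Insert 32: [32, 32, 86, 91, 98, 81, 66]
Insert 91: [32, 32, 86, 91, 98, 81, 66]
Insert 98: [32, 32, 86, 91, 98, 81, 66]
Insert 81: [32, 32, 81, 86, 91, 98, 66]
Insert 66: [32, 32, 66, 81, 86, 91, 98]

Sorted: [32, 32, 66, 81, 86, 91, 98]


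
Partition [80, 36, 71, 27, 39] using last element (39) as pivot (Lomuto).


Pivot: 39
  36 <= 39: swap -> [36, 80, 71, 27, 39]
  27 <= 39: swap -> [36, 27, 71, 80, 39]
Place pivot at 2: [36, 27, 39, 80, 71]

Partitioned: [36, 27, 39, 80, 71]


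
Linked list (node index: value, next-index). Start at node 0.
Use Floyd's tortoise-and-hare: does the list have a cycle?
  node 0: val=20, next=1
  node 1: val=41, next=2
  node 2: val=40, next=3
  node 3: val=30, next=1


Floyd's tortoise (slow, +1) and hare (fast, +2):
  init: slow=0, fast=0
  step 1: slow=1, fast=2
  step 2: slow=2, fast=1
  step 3: slow=3, fast=3
  slow == fast at node 3: cycle detected

Cycle: yes


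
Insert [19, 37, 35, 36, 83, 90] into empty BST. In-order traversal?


Insert 19: root
Insert 37: R from 19
Insert 35: R from 19 -> L from 37
Insert 36: R from 19 -> L from 37 -> R from 35
Insert 83: R from 19 -> R from 37
Insert 90: R from 19 -> R from 37 -> R from 83

In-order: [19, 35, 36, 37, 83, 90]


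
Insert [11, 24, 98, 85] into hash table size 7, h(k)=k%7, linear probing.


Insert 11: h=4 -> slot 4
Insert 24: h=3 -> slot 3
Insert 98: h=0 -> slot 0
Insert 85: h=1 -> slot 1

Table: [98, 85, None, 24, 11, None, None]


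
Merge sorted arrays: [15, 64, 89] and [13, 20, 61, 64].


Take 13 from B
Take 15 from A
Take 20 from B
Take 61 from B
Take 64 from A
Take 64 from B

Merged: [13, 15, 20, 61, 64, 64, 89]


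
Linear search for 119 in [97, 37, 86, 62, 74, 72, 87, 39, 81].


i=0: 97!=119
i=1: 37!=119
i=2: 86!=119
i=3: 62!=119
i=4: 74!=119
i=5: 72!=119
i=6: 87!=119
i=7: 39!=119
i=8: 81!=119

Not found, 9 comps


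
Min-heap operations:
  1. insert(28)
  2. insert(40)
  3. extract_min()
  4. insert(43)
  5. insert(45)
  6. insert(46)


insert(28) -> [28]
insert(40) -> [28, 40]
extract_min()->28, [40]
insert(43) -> [40, 43]
insert(45) -> [40, 43, 45]
insert(46) -> [40, 43, 45, 46]

Final heap: [40, 43, 45, 46]


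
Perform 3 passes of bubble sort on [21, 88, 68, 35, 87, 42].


Initial: [21, 88, 68, 35, 87, 42]
Pass 1: [21, 68, 35, 87, 42, 88] (4 swaps)
Pass 2: [21, 35, 68, 42, 87, 88] (2 swaps)
Pass 3: [21, 35, 42, 68, 87, 88] (1 swaps)

After 3 passes: [21, 35, 42, 68, 87, 88]


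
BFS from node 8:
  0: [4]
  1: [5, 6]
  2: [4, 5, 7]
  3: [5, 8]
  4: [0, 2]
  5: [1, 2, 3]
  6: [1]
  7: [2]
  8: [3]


Visit 8, enqueue [3]
Visit 3, enqueue [5]
Visit 5, enqueue [1, 2]
Visit 1, enqueue [6]
Visit 2, enqueue [4, 7]
Visit 6, enqueue []
Visit 4, enqueue [0]
Visit 7, enqueue []
Visit 0, enqueue []

BFS order: [8, 3, 5, 1, 2, 6, 4, 7, 0]


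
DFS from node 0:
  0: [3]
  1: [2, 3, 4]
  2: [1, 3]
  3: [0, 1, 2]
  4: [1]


Visit 0, push [3]
Visit 3, push [2, 1]
Visit 1, push [4, 2]
Visit 2, push []
Visit 4, push []

DFS order: [0, 3, 1, 2, 4]


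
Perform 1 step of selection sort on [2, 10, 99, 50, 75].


Initial: [2, 10, 99, 50, 75]
Step 1: min=2 at 0
  Swap: [2, 10, 99, 50, 75]

After 1 step: [2, 10, 99, 50, 75]


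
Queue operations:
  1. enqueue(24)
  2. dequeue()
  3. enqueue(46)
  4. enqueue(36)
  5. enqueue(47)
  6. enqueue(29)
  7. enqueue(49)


enqueue(24) -> [24]
dequeue()->24, []
enqueue(46) -> [46]
enqueue(36) -> [46, 36]
enqueue(47) -> [46, 36, 47]
enqueue(29) -> [46, 36, 47, 29]
enqueue(49) -> [46, 36, 47, 29, 49]

Final queue: [46, 36, 47, 29, 49]


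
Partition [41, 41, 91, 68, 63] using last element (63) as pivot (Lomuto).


Pivot: 63
  41 <= 63: advance i (no swap)
  41 <= 63: advance i (no swap)
Place pivot at 2: [41, 41, 63, 68, 91]

Partitioned: [41, 41, 63, 68, 91]


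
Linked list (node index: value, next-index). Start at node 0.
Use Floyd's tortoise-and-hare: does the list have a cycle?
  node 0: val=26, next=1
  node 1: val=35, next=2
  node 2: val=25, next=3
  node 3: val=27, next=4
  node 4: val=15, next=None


Floyd's tortoise (slow, +1) and hare (fast, +2):
  init: slow=0, fast=0
  step 1: slow=1, fast=2
  step 2: slow=2, fast=4
  step 3: fast -> None, no cycle

Cycle: no


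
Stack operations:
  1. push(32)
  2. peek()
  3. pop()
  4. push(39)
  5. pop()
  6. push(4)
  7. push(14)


push(32) -> [32]
peek()->32
pop()->32, []
push(39) -> [39]
pop()->39, []
push(4) -> [4]
push(14) -> [4, 14]

Final stack: [4, 14]


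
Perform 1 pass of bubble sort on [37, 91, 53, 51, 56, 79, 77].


Initial: [37, 91, 53, 51, 56, 79, 77]
Pass 1: [37, 53, 51, 56, 79, 77, 91] (5 swaps)

After 1 pass: [37, 53, 51, 56, 79, 77, 91]


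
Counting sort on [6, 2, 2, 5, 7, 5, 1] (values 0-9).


Input: [6, 2, 2, 5, 7, 5, 1]
Counts: [0, 1, 2, 0, 0, 2, 1, 1, 0, 0]

Sorted: [1, 2, 2, 5, 5, 6, 7]


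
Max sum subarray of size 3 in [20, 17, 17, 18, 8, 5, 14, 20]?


[0:3]: 54
[1:4]: 52
[2:5]: 43
[3:6]: 31
[4:7]: 27
[5:8]: 39

Max: 54 at [0:3]


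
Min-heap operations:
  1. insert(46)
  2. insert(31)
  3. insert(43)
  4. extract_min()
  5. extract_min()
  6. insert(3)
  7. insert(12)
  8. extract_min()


insert(46) -> [46]
insert(31) -> [31, 46]
insert(43) -> [31, 46, 43]
extract_min()->31, [43, 46]
extract_min()->43, [46]
insert(3) -> [3, 46]
insert(12) -> [3, 46, 12]
extract_min()->3, [12, 46]

Final heap: [12, 46]


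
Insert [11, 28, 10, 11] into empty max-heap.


Insert 11: [11]
Insert 28: [28, 11]
Insert 10: [28, 11, 10]
Insert 11: [28, 11, 10, 11]

Final heap: [28, 11, 10, 11]


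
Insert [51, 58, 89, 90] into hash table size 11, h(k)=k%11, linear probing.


Insert 51: h=7 -> slot 7
Insert 58: h=3 -> slot 3
Insert 89: h=1 -> slot 1
Insert 90: h=2 -> slot 2

Table: [None, 89, 90, 58, None, None, None, 51, None, None, None]


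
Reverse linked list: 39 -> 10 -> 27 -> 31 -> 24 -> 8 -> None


Step 1: curr=39, set curr.next=prev(None) | reversed so far: 39
Step 2: curr=10, set curr.next=prev(39) | reversed so far: 10 -> 39
Step 3: curr=27, set curr.next=prev(10) | reversed so far: 27 -> 10 -> 39
Step 4: curr=31, set curr.next=prev(27) | reversed so far: 31 -> 27 -> 10 -> 39
Step 5: curr=24, set curr.next=prev(31) | reversed so far: 24 -> 31 -> 27 -> 10 -> 39
Step 6: curr=8, set curr.next=prev(24) | reversed so far: 8 -> 24 -> 31 -> 27 -> 10 -> 39

8 -> 24 -> 31 -> 27 -> 10 -> 39 -> None


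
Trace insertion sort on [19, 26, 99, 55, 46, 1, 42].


Initial: [19, 26, 99, 55, 46, 1, 42]
Insert 26: [19, 26, 99, 55, 46, 1, 42]
Insert 99: [19, 26, 99, 55, 46, 1, 42]
Insert 55: [19, 26, 55, 99, 46, 1, 42]
Insert 46: [19, 26, 46, 55, 99, 1, 42]
Insert 1: [1, 19, 26, 46, 55, 99, 42]
Insert 42: [1, 19, 26, 42, 46, 55, 99]

Sorted: [1, 19, 26, 42, 46, 55, 99]


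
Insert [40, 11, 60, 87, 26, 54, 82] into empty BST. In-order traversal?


Insert 40: root
Insert 11: L from 40
Insert 60: R from 40
Insert 87: R from 40 -> R from 60
Insert 26: L from 40 -> R from 11
Insert 54: R from 40 -> L from 60
Insert 82: R from 40 -> R from 60 -> L from 87

In-order: [11, 26, 40, 54, 60, 82, 87]


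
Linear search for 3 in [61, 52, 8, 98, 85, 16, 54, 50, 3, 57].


i=0: 61!=3
i=1: 52!=3
i=2: 8!=3
i=3: 98!=3
i=4: 85!=3
i=5: 16!=3
i=6: 54!=3
i=7: 50!=3
i=8: 3==3 found!

Found at 8, 9 comps


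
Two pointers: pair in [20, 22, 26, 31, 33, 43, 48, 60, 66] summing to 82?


lo=0(20)+hi=8(66)=86
lo=0(20)+hi=7(60)=80
lo=1(22)+hi=7(60)=82

Yes: 22+60=82


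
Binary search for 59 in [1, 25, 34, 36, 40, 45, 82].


Step 1: lo=0, hi=6, mid=3, val=36
Step 2: lo=4, hi=6, mid=5, val=45
Step 3: lo=6, hi=6, mid=6, val=82

Not found


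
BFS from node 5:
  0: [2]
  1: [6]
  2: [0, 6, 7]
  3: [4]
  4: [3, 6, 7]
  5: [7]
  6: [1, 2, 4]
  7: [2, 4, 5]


Visit 5, enqueue [7]
Visit 7, enqueue [2, 4]
Visit 2, enqueue [0, 6]
Visit 4, enqueue [3]
Visit 0, enqueue []
Visit 6, enqueue [1]
Visit 3, enqueue []
Visit 1, enqueue []

BFS order: [5, 7, 2, 4, 0, 6, 3, 1]


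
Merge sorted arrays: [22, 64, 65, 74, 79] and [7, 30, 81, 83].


Take 7 from B
Take 22 from A
Take 30 from B
Take 64 from A
Take 65 from A
Take 74 from A
Take 79 from A

Merged: [7, 22, 30, 64, 65, 74, 79, 81, 83]


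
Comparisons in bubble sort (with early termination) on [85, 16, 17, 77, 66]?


Algorithm: bubble sort (with early termination)
Input: [85, 16, 17, 77, 66]
Sorted: [16, 17, 66, 77, 85]

9


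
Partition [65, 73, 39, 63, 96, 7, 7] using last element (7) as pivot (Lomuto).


Pivot: 7
  7 <= 7: swap -> [7, 73, 39, 63, 96, 65, 7]
Place pivot at 1: [7, 7, 39, 63, 96, 65, 73]

Partitioned: [7, 7, 39, 63, 96, 65, 73]


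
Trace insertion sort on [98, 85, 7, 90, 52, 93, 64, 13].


Initial: [98, 85, 7, 90, 52, 93, 64, 13]
Insert 85: [85, 98, 7, 90, 52, 93, 64, 13]
Insert 7: [7, 85, 98, 90, 52, 93, 64, 13]
Insert 90: [7, 85, 90, 98, 52, 93, 64, 13]
Insert 52: [7, 52, 85, 90, 98, 93, 64, 13]
Insert 93: [7, 52, 85, 90, 93, 98, 64, 13]
Insert 64: [7, 52, 64, 85, 90, 93, 98, 13]
Insert 13: [7, 13, 52, 64, 85, 90, 93, 98]

Sorted: [7, 13, 52, 64, 85, 90, 93, 98]


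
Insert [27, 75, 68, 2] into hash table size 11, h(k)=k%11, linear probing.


Insert 27: h=5 -> slot 5
Insert 75: h=9 -> slot 9
Insert 68: h=2 -> slot 2
Insert 2: h=2, 1 probes -> slot 3

Table: [None, None, 68, 2, None, 27, None, None, None, 75, None]


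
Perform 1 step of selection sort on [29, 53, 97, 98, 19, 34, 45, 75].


Initial: [29, 53, 97, 98, 19, 34, 45, 75]
Step 1: min=19 at 4
  Swap: [19, 53, 97, 98, 29, 34, 45, 75]

After 1 step: [19, 53, 97, 98, 29, 34, 45, 75]


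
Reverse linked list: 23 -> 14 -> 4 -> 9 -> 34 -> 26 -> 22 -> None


Step 1: curr=23, set curr.next=prev(None) | reversed so far: 23
Step 2: curr=14, set curr.next=prev(23) | reversed so far: 14 -> 23
Step 3: curr=4, set curr.next=prev(14) | reversed so far: 4 -> 14 -> 23
Step 4: curr=9, set curr.next=prev(4) | reversed so far: 9 -> 4 -> 14 -> 23
Step 5: curr=34, set curr.next=prev(9) | reversed so far: 34 -> 9 -> 4 -> 14 -> 23
Step 6: curr=26, set curr.next=prev(34) | reversed so far: 26 -> 34 -> 9 -> 4 -> 14 -> 23
Step 7: curr=22, set curr.next=prev(26) | reversed so far: 22 -> 26 -> 34 -> 9 -> 4 -> 14 -> 23

22 -> 26 -> 34 -> 9 -> 4 -> 14 -> 23 -> None


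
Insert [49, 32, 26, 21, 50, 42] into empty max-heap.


Insert 49: [49]
Insert 32: [49, 32]
Insert 26: [49, 32, 26]
Insert 21: [49, 32, 26, 21]
Insert 50: [50, 49, 26, 21, 32]
Insert 42: [50, 49, 42, 21, 32, 26]

Final heap: [50, 49, 42, 21, 32, 26]


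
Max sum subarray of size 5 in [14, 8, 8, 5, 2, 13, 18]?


[0:5]: 37
[1:6]: 36
[2:7]: 46

Max: 46 at [2:7]


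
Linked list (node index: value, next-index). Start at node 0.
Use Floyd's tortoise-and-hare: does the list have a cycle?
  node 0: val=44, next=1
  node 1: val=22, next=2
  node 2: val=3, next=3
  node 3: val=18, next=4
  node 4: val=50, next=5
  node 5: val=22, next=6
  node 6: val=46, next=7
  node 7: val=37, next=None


Floyd's tortoise (slow, +1) and hare (fast, +2):
  init: slow=0, fast=0
  step 1: slow=1, fast=2
  step 2: slow=2, fast=4
  step 3: slow=3, fast=6
  step 4: fast 6->7->None, no cycle

Cycle: no


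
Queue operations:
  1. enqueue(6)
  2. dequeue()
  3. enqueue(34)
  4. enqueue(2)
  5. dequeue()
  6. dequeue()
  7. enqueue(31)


enqueue(6) -> [6]
dequeue()->6, []
enqueue(34) -> [34]
enqueue(2) -> [34, 2]
dequeue()->34, [2]
dequeue()->2, []
enqueue(31) -> [31]

Final queue: [31]


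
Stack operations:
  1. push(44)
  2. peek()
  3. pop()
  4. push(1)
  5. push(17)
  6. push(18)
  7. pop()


push(44) -> [44]
peek()->44
pop()->44, []
push(1) -> [1]
push(17) -> [1, 17]
push(18) -> [1, 17, 18]
pop()->18, [1, 17]

Final stack: [1, 17]


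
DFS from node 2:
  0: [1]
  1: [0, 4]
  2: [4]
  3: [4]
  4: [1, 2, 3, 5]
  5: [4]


Visit 2, push [4]
Visit 4, push [5, 3, 1]
Visit 1, push [0]
Visit 0, push []
Visit 3, push []
Visit 5, push []

DFS order: [2, 4, 1, 0, 3, 5]


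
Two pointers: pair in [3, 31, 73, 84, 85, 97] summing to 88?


lo=0(3)+hi=5(97)=100
lo=0(3)+hi=4(85)=88

Yes: 3+85=88


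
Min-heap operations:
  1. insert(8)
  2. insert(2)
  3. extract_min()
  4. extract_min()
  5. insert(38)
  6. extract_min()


insert(8) -> [8]
insert(2) -> [2, 8]
extract_min()->2, [8]
extract_min()->8, []
insert(38) -> [38]
extract_min()->38, []

Final heap: []


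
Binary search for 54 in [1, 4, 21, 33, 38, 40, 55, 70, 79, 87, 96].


Step 1: lo=0, hi=10, mid=5, val=40
Step 2: lo=6, hi=10, mid=8, val=79
Step 3: lo=6, hi=7, mid=6, val=55

Not found


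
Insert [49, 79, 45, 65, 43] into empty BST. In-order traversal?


Insert 49: root
Insert 79: R from 49
Insert 45: L from 49
Insert 65: R from 49 -> L from 79
Insert 43: L from 49 -> L from 45

In-order: [43, 45, 49, 65, 79]


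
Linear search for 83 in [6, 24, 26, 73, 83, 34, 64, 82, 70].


i=0: 6!=83
i=1: 24!=83
i=2: 26!=83
i=3: 73!=83
i=4: 83==83 found!

Found at 4, 5 comps


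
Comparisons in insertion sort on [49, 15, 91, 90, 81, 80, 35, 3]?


Algorithm: insertion sort
Input: [49, 15, 91, 90, 81, 80, 35, 3]
Sorted: [3, 15, 35, 49, 80, 81, 90, 91]

24


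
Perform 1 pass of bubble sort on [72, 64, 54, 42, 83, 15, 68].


Initial: [72, 64, 54, 42, 83, 15, 68]
Pass 1: [64, 54, 42, 72, 15, 68, 83] (5 swaps)

After 1 pass: [64, 54, 42, 72, 15, 68, 83]


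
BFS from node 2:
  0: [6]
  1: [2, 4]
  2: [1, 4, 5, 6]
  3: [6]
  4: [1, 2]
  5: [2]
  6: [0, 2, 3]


Visit 2, enqueue [1, 4, 5, 6]
Visit 1, enqueue []
Visit 4, enqueue []
Visit 5, enqueue []
Visit 6, enqueue [0, 3]
Visit 0, enqueue []
Visit 3, enqueue []

BFS order: [2, 1, 4, 5, 6, 0, 3]


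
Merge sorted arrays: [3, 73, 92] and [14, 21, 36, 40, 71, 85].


Take 3 from A
Take 14 from B
Take 21 from B
Take 36 from B
Take 40 from B
Take 71 from B
Take 73 from A
Take 85 from B

Merged: [3, 14, 21, 36, 40, 71, 73, 85, 92]


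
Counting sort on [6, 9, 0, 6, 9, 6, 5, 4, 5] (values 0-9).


Input: [6, 9, 0, 6, 9, 6, 5, 4, 5]
Counts: [1, 0, 0, 0, 1, 2, 3, 0, 0, 2]

Sorted: [0, 4, 5, 5, 6, 6, 6, 9, 9]


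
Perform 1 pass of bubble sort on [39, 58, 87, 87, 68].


Initial: [39, 58, 87, 87, 68]
Pass 1: [39, 58, 87, 68, 87] (1 swaps)

After 1 pass: [39, 58, 87, 68, 87]


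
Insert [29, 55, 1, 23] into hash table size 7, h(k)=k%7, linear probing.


Insert 29: h=1 -> slot 1
Insert 55: h=6 -> slot 6
Insert 1: h=1, 1 probes -> slot 2
Insert 23: h=2, 1 probes -> slot 3

Table: [None, 29, 1, 23, None, None, 55]


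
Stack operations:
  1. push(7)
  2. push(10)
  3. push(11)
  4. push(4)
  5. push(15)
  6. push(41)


push(7) -> [7]
push(10) -> [7, 10]
push(11) -> [7, 10, 11]
push(4) -> [7, 10, 11, 4]
push(15) -> [7, 10, 11, 4, 15]
push(41) -> [7, 10, 11, 4, 15, 41]

Final stack: [7, 10, 11, 4, 15, 41]
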